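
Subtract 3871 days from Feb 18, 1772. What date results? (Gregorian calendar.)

July 14, 1761

−365 (one year) → Feb 18, 1771 (3506 left).
−365 (one year) → Feb 18, 1770 (3141 left).
−365 (one year) → Feb 18, 1769 (2776 left).
−366 (one year; includes Feb 29, 1768) → Feb 18, 1768 (2410 left).
−365 (one year) → Feb 18, 1767 (2045 left).
−365 (one year) → Feb 18, 1766 (1680 left).
−365 (one year) → Feb 18, 1765 (1315 left).
−366 (one year; includes Feb 29, 1764) → Feb 18, 1764 (949 left).
−365 (one year) → Feb 18, 1763 (584 left).
−365 (one year) → Feb 18, 1762 (219 left).
−18 → Jan 31, 1762 (end of Jan, 31 days; 201 left).
−31 → Dec 31, 1761 (end of Dec, 31 days; 170 left).
−31 → Nov 30, 1761 (end of Nov, 30 days; 139 left).
−30 → Oct 31, 1761 (end of Oct, 31 days; 109 left).
−31 → Sep 30, 1761 (end of Sep, 30 days; 78 left).
−30 → Aug 31, 1761 (end of Aug, 31 days; 48 left).
−31 → Jul 31, 1761 (end of Jul, 31 days; 17 left).
−17 → Jul 14, 1761.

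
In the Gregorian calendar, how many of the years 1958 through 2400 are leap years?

Multiples of 4 in [1958,2400]: 111.
Of those, multiples of 100: 5 (not leap unless ÷400).
Multiples of 400: 2.
Leap years = 111 − 5 + 2 = 108.

108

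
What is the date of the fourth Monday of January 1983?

January 1, 1983 is a Saturday.
The first Monday is therefore January 3 (2 days later).
The fourth Monday is 3 + 3×7 = January 24.

January 24, 1983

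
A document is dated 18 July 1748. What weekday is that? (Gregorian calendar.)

Doomsday rule: the anchor day for the 1700s is Sunday. For year 48: 48÷12 = 4 r 0, and 0÷4 = 0, so 4+0+0 = 4.
Sunday + 4 ≡ Thursday — that's 1748's doomsday.
In July the doomsday date is Jul 11.
Jul 18 is 7 days after Jul 11; 7 mod 7 = 0, so Thursday + 0 = Thursday.

Thursday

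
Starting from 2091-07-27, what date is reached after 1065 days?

June 26, 2094

+366 (one year; includes Feb 29, 2092) → Jul 27, 2092 (699 left).
+365 (one year) → Jul 27, 2093 (334 left).
Jul has 31 days: +5 → Aug 1, 2093 (329 left).
Aug has 31 days: +31 → Sep 1, 2093 (298 left).
Sep has 30 days: +30 → Oct 1, 2093 (268 left).
Oct has 31 days: +31 → Nov 1, 2093 (237 left).
Nov has 30 days: +30 → Dec 1, 2093 (207 left).
Dec has 31 days: +31 → Jan 1, 2094 (176 left).
Jan has 31 days: +31 → Feb 1, 2094 (145 left).
Feb has 28 days: +28 → Mar 1, 2094 (117 left).
Mar has 31 days: +31 → Apr 1, 2094 (86 left).
Apr has 30 days: +30 → May 1, 2094 (56 left).
May has 31 days: +31 → Jun 1, 2094 (25 left).
+25 → Jun 26, 2094.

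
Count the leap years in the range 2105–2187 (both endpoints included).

Multiples of 4 in [2105,2187]: 20.
Of those, multiples of 100: 0 (not leap unless ÷400).
Multiples of 400: 0.
Leap years = 20 − 0 + 0 = 20.

20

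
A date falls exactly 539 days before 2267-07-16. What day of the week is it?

Tuesday

Jul 16, 2267 is a Tuesday.
539 mod 7 = 0, so 539 days before a Tuesday is Tuesday − 0 = Tuesday.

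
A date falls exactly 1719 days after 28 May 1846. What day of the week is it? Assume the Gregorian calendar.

Monday

May 28, 1846 is a Thursday.
1719 mod 7 = 4, so 1719 days after a Thursday is Thursday + 4 = Monday.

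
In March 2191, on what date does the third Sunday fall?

March 1, 2191 is a Tuesday.
The first Sunday is therefore March 6 (5 days later).
The third Sunday is 6 + 2×7 = March 20.

March 20, 2191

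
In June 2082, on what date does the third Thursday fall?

June 1, 2082 is a Monday.
The first Thursday is therefore June 4 (3 days later).
The third Thursday is 4 + 2×7 = June 18.

June 18, 2082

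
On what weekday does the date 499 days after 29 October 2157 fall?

Monday

Oct 29, 2157 is a Saturday.
499 mod 7 = 2, so 499 days after a Saturday is Saturday + 2 = Monday.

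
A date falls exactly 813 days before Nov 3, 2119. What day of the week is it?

First find the weekday of Nov 3, 2119. Doomsday rule: the anchor day for the 2100s is Sunday. For year 19: 19÷12 = 1 r 7, and 7÷4 = 1, so 1+7+1 = 9.
Sunday + 9 ≡ Tuesday — that's 2119's doomsday.
In November the doomsday date is Nov 7.
Nov 3 is 4 days before Nov 7; 4 mod 7 = 4, so Tuesday − 4 = Friday.
813 mod 7 = 1, so 813 days before a Friday is Friday − 1 = Thursday.

Thursday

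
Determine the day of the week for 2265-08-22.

Doomsday rule: the anchor day for the 2200s is Friday. For year 65: 65÷12 = 5 r 5, and 5÷4 = 1, so 5+5+1 = 11.
Friday + 11 ≡ Tuesday — that's 2265's doomsday.
In August the doomsday date is Aug 8.
Aug 22 is 14 days after Aug 8; 14 mod 7 = 0, so Tuesday + 0 = Tuesday.

Tuesday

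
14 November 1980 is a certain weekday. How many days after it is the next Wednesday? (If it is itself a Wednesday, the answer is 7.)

5

Nov 14, 1980 is a Friday.
From Friday to the next Wednesday is 5 days.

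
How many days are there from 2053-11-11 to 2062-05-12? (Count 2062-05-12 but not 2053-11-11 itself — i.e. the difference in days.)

Nov 11, 2053 → Nov 11, 2054: 365 days.
Nov 11, 2054 → Nov 11, 2055: 365 days.
Nov 11, 2055 → Nov 11, 2056: 366 days (Feb 29, 2056 is in that span).
Nov 11, 2056 → Nov 11, 2057: 365 days.
Nov 11, 2057 → Nov 11, 2058: 365 days.
Nov 11, 2058 → Nov 11, 2059: 365 days.
Nov 11, 2059 → Nov 11, 2060: 366 days (Feb 29, 2060 is in that span).
Nov 11, 2060 → Nov 11, 2061: 365 days.
Nov 11, 2061 → Dec 11, 2061: 30 days (November has 30).
Dec 11, 2061 → Jan 11, 2062: 31 days (December has 31).
Jan 11, 2062 → Feb 11, 2062: 31 days (January has 31).
Feb 11, 2062 → Mar 11, 2062: 28 days (February has 28).
Mar 11, 2062 → Apr 11, 2062: 31 days (March has 31).
Apr 11, 2062 → May 11, 2062: 30 days (April has 30).
May 11, 2062 → May 12, 2062: 1 days.
Total: 3104 days.

3104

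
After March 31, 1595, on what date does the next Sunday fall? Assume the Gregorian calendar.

Mar 31, 1595 is a Friday.
From Friday to the next Sunday is 2 days.
Mar 31, 1595 + 2 = Apr 2, 1595.

April 2, 1595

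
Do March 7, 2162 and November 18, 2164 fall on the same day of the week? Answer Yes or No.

From Mar 7, 2162 to Nov 18, 2164 is 987 days.
987 mod 7 = 0, so they are the same weekday.
(Mar 7, 2162 is a Sunday; Nov 18, 2164 is a Sunday.)

Yes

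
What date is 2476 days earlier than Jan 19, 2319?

−365 (one year) → Jan 19, 2318 (2111 left).
−365 (one year) → Jan 19, 2317 (1746 left).
−366 (one year; includes Feb 29, 2316) → Jan 19, 2316 (1380 left).
−365 (one year) → Jan 19, 2315 (1015 left).
−365 (one year) → Jan 19, 2314 (650 left).
−365 (one year) → Jan 19, 2313 (285 left).
−19 → Dec 31, 2312 (end of Dec, 31 days; 266 left).
−31 → Nov 30, 2312 (end of Nov, 30 days; 235 left).
−30 → Oct 31, 2312 (end of Oct, 31 days; 205 left).
−31 → Sep 30, 2312 (end of Sep, 30 days; 174 left).
−30 → Aug 31, 2312 (end of Aug, 31 days; 144 left).
−31 → Jul 31, 2312 (end of Jul, 31 days; 113 left).
−31 → Jun 30, 2312 (end of Jun, 30 days; 82 left).
−30 → May 31, 2312 (end of May, 31 days; 52 left).
−31 → Apr 30, 2312 (end of Apr, 30 days; 21 left).
−21 → Apr 9, 2312.

April 9, 2312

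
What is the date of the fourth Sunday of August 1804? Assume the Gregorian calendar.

August 1, 1804 is a Wednesday.
The first Sunday is therefore August 5 (4 days later).
The fourth Sunday is 5 + 3×7 = August 26.

August 26, 1804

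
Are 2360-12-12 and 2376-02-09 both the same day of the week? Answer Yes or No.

From Dec 12, 2360 to Feb 9, 2376 is 5537 days.
5537 mod 7 = 0, so they are the same weekday.
(Dec 12, 2360 is a Monday; Feb 9, 2376 is a Monday.)

Yes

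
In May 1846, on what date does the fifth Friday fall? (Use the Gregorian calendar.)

May 1, 1846 is a Friday.
The first Friday is therefore May 1 (same day).
The fifth Friday is 1 + 4×7 = May 29.

May 29, 1846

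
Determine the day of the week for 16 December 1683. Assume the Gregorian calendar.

Thursday

Doomsday rule: the anchor day for the 1600s is Tuesday. For year 83: 83÷12 = 6 r 11, and 11÷4 = 2, so 6+11+2 = 19.
Tuesday + 19 ≡ Sunday — that's 1683's doomsday.
In December the doomsday date is Dec 12.
Dec 16 is 4 days after Dec 12; 4 mod 7 = 4, so Sunday + 4 = Thursday.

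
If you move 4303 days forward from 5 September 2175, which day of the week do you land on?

First find the weekday of Sep 5, 2175. Doomsday rule: the anchor day for the 2100s is Sunday. For year 75: 75÷12 = 6 r 3, and 3÷4 = 0, so 6+3+0 = 9.
Sunday + 9 ≡ Tuesday — that's 2175's doomsday.
In September the doomsday date is Sep 5.
Sep 5 is the doomsday itself: Tuesday.
4303 mod 7 = 5, so 4303 days after a Tuesday is Tuesday + 5 = Sunday.

Sunday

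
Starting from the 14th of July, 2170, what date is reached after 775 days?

August 27, 2172

+365 (one year) → Jul 14, 2171 (410 left).
+366 (one year; includes Feb 29, 2172) → Jul 14, 2172 (44 left).
Jul has 31 days: +18 → Aug 1, 2172 (26 left).
+26 → Aug 27, 2172.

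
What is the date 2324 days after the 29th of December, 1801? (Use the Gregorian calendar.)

May 10, 1808

+365 (one year) → Dec 29, 1802 (1959 left).
+365 (one year) → Dec 29, 1803 (1594 left).
+366 (one year; includes Feb 29, 1804) → Dec 29, 1804 (1228 left).
+365 (one year) → Dec 29, 1805 (863 left).
+365 (one year) → Dec 29, 1806 (498 left).
+365 (one year) → Dec 29, 1807 (133 left).
Dec has 31 days: +3 → Jan 1, 1808 (130 left).
Jan has 31 days: +31 → Feb 1, 1808 (99 left).
Feb has 29 days: +29 → Mar 1, 1808 (70 left).
Mar has 31 days: +31 → Apr 1, 1808 (39 left).
Apr has 30 days: +30 → May 1, 1808 (9 left).
+9 → May 10, 1808.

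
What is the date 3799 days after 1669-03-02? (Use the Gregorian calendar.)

+365 (one year) → Mar 2, 1670 (3434 left).
+365 (one year) → Mar 2, 1671 (3069 left).
+366 (one year; includes Feb 29, 1672) → Mar 2, 1672 (2703 left).
+365 (one year) → Mar 2, 1673 (2338 left).
+365 (one year) → Mar 2, 1674 (1973 left).
+365 (one year) → Mar 2, 1675 (1608 left).
+366 (one year; includes Feb 29, 1676) → Mar 2, 1676 (1242 left).
+365 (one year) → Mar 2, 1677 (877 left).
+365 (one year) → Mar 2, 1678 (512 left).
+365 (one year) → Mar 2, 1679 (147 left).
Mar has 31 days: +30 → Apr 1, 1679 (117 left).
Apr has 30 days: +30 → May 1, 1679 (87 left).
May has 31 days: +31 → Jun 1, 1679 (56 left).
Jun has 30 days: +30 → Jul 1, 1679 (26 left).
+26 → Jul 27, 1679.

July 27, 1679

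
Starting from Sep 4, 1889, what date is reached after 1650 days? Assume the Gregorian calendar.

March 12, 1894

+365 (one year) → Sep 4, 1890 (1285 left).
+365 (one year) → Sep 4, 1891 (920 left).
+366 (one year; includes Feb 29, 1892) → Sep 4, 1892 (554 left).
+365 (one year) → Sep 4, 1893 (189 left).
Sep has 30 days: +27 → Oct 1, 1893 (162 left).
Oct has 31 days: +31 → Nov 1, 1893 (131 left).
Nov has 30 days: +30 → Dec 1, 1893 (101 left).
Dec has 31 days: +31 → Jan 1, 1894 (70 left).
Jan has 31 days: +31 → Feb 1, 1894 (39 left).
Feb has 28 days: +28 → Mar 1, 1894 (11 left).
+11 → Mar 12, 1894.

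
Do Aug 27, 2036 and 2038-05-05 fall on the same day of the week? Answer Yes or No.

Yes

From Aug 27, 2036 to May 5, 2038 is 616 days.
616 mod 7 = 0, so they are the same weekday.
(Aug 27, 2036 is a Wednesday; May 5, 2038 is a Wednesday.)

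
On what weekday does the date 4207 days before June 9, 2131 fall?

First find the weekday of Jun 9, 2131. Doomsday rule: the anchor day for the 2100s is Sunday. For year 31: 31÷12 = 2 r 7, and 7÷4 = 1, so 2+7+1 = 10.
Sunday + 10 ≡ Wednesday — that's 2131's doomsday.
In June the doomsday date is Jun 6.
Jun 9 is 3 days after Jun 6; 3 mod 7 = 3, so Wednesday + 3 = Saturday.
4207 mod 7 = 0, so 4207 days before a Saturday is Saturday − 0 = Saturday.

Saturday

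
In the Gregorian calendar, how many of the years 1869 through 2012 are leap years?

Multiples of 4 in [1869,2012]: 36.
Of those, multiples of 100: 2 (not leap unless ÷400).
Multiples of 400: 1.
Leap years = 36 − 2 + 1 = 35.

35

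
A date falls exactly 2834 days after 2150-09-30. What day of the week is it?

Tuesday

First find the weekday of Sep 30, 2150. Doomsday rule: the anchor day for the 2100s is Sunday. For year 50: 50÷12 = 4 r 2, and 2÷4 = 0, so 4+2+0 = 6.
Sunday + 6 ≡ Saturday — that's 2150's doomsday.
In September the doomsday date is Sep 5.
Sep 30 is 25 days after Sep 5; 25 mod 7 = 4, so Saturday + 4 = Wednesday.
2834 mod 7 = 6, so 2834 days after a Wednesday is Wednesday + 6 = Tuesday.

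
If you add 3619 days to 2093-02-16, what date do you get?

+365 (one year) → Feb 16, 2094 (3254 left).
+365 (one year) → Feb 16, 2095 (2889 left).
+365 (one year) → Feb 16, 2096 (2524 left).
+366 (one year; includes Feb 29, 2096) → Feb 16, 2097 (2158 left).
+365 (one year) → Feb 16, 2098 (1793 left).
+365 (one year) → Feb 16, 2099 (1428 left).
+365 (one year) → Feb 16, 2100 (1063 left).
+365 (one year) → Feb 16, 2101 (698 left).
+365 (one year) → Feb 16, 2102 (333 left).
Feb has 28 days: +13 → Mar 1, 2102 (320 left).
Mar has 31 days: +31 → Apr 1, 2102 (289 left).
Apr has 30 days: +30 → May 1, 2102 (259 left).
May has 31 days: +31 → Jun 1, 2102 (228 left).
Jun has 30 days: +30 → Jul 1, 2102 (198 left).
Jul has 31 days: +31 → Aug 1, 2102 (167 left).
Aug has 31 days: +31 → Sep 1, 2102 (136 left).
Sep has 30 days: +30 → Oct 1, 2102 (106 left).
Oct has 31 days: +31 → Nov 1, 2102 (75 left).
Nov has 30 days: +30 → Dec 1, 2102 (45 left).
Dec has 31 days: +31 → Jan 1, 2103 (14 left).
+14 → Jan 15, 2103.

January 15, 2103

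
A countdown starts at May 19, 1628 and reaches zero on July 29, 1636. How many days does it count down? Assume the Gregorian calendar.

May 19, 1628 → May 19, 1629: 365 days.
May 19, 1629 → May 19, 1630: 365 days.
May 19, 1630 → May 19, 1631: 365 days.
May 19, 1631 → May 19, 1632: 366 days (Feb 29, 1632 is in that span).
May 19, 1632 → May 19, 1633: 365 days.
May 19, 1633 → May 19, 1634: 365 days.
May 19, 1634 → May 19, 1635: 365 days.
May 19, 1635 → May 19, 1636: 366 days (Feb 29, 1636 is in that span).
May 19, 1636 → Jun 19, 1636: 31 days (May has 31).
Jun 19, 1636 → Jul 19, 1636: 30 days (June has 30).
Jul 19, 1636 → Jul 29, 1636: 10 days.
Total: 2993 days.

2993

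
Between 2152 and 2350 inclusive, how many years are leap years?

48

Multiples of 4 in [2152,2350]: 50.
Of those, multiples of 100: 2 (not leap unless ÷400).
Multiples of 400: 0.
Leap years = 50 − 2 + 0 = 48.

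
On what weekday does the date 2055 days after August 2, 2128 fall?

Friday

First find the weekday of Aug 2, 2128. Doomsday rule: the anchor day for the 2100s is Sunday. For year 28: 28÷12 = 2 r 4, and 4÷4 = 1, so 2+4+1 = 7.
Sunday + 7 ≡ Sunday — that's 2128's doomsday.
In August the doomsday date is Aug 8.
Aug 2 is 6 days before Aug 8; 6 mod 7 = 6, so Sunday − 6 = Monday.
2055 mod 7 = 4, so 2055 days after a Monday is Monday + 4 = Friday.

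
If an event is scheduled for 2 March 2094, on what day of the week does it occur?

January 1, 2094 is a Friday.
Jan 1, 2094 → Feb 1, 2094: 31 days (January has 31).
Feb 1, 2094 → Mar 1, 2094: 28 days (February has 28).
Mar 1, 2094 → Mar 2, 2094: 1 days.
Total: 60 days.
60 mod 7 = 4, so Friday + 4 = Tuesday.

Tuesday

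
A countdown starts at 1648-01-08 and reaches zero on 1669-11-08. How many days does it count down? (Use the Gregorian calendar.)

7975

Jan 8, 1648 → Jan 8, 1649: 366 days (Feb 29, 1648 is in that span).
Jan 8, 1649 → Jan 8, 1650: 365 days.
Jan 8, 1650 → Jan 8, 1651: 365 days.
Jan 8, 1651 → Jan 8, 1652: 365 days.
Jan 8, 1652 → Jan 8, 1653: 366 days (Feb 29, 1652 is in that span).
Jan 8, 1653 → Jan 8, 1654: 365 days.
Jan 8, 1654 → Jan 8, 1655: 365 days.
Jan 8, 1655 → Jan 8, 1656: 365 days.
Jan 8, 1656 → Jan 8, 1657: 366 days (Feb 29, 1656 is in that span).
Jan 8, 1657 → Jan 8, 1658: 365 days.
Jan 8, 1658 → Jan 8, 1659: 365 days.
Jan 8, 1659 → Jan 8, 1660: 365 days.
Jan 8, 1660 → Jan 8, 1661: 366 days (Feb 29, 1660 is in that span).
Jan 8, 1661 → Jan 8, 1662: 365 days.
Jan 8, 1662 → Jan 8, 1663: 365 days.
Jan 8, 1663 → Jan 8, 1664: 365 days.
Jan 8, 1664 → Jan 8, 1665: 366 days (Feb 29, 1664 is in that span).
Jan 8, 1665 → Jan 8, 1666: 365 days.
Jan 8, 1666 → Jan 8, 1667: 365 days.
Jan 8, 1667 → Jan 8, 1668: 365 days.
Jan 8, 1668 → Jan 8, 1669: 366 days (Feb 29, 1668 is in that span).
Jan 8, 1669 → Feb 8, 1669: 31 days (January has 31).
Feb 8, 1669 → Mar 8, 1669: 28 days (February has 28).
Mar 8, 1669 → Apr 8, 1669: 31 days (March has 31).
Apr 8, 1669 → May 8, 1669: 30 days (April has 30).
May 8, 1669 → Jun 8, 1669: 31 days (May has 31).
Jun 8, 1669 → Jul 8, 1669: 30 days (June has 30).
Jul 8, 1669 → Aug 8, 1669: 31 days (July has 31).
Aug 8, 1669 → Sep 8, 1669: 31 days (August has 31).
Sep 8, 1669 → Oct 8, 1669: 30 days (September has 30).
Oct 8, 1669 → Nov 8, 1669: 31 days.
Total: 7975 days.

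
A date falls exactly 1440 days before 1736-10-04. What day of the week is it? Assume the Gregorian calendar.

First find the weekday of Oct 4, 1736. Doomsday rule: the anchor day for the 1700s is Sunday. For year 36: 36÷12 = 3 r 0, and 0÷4 = 0, so 3+0+0 = 3.
Sunday + 3 ≡ Wednesday — that's 1736's doomsday.
In October the doomsday date is Oct 10.
Oct 4 is 6 days before Oct 10; 6 mod 7 = 6, so Wednesday − 6 = Thursday.
1440 mod 7 = 5, so 1440 days before a Thursday is Thursday − 5 = Saturday.

Saturday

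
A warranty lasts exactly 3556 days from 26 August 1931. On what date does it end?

+366 (one year; includes Feb 29, 1932) → Aug 26, 1932 (3190 left).
+365 (one year) → Aug 26, 1933 (2825 left).
+365 (one year) → Aug 26, 1934 (2460 left).
+365 (one year) → Aug 26, 1935 (2095 left).
+366 (one year; includes Feb 29, 1936) → Aug 26, 1936 (1729 left).
+365 (one year) → Aug 26, 1937 (1364 left).
+365 (one year) → Aug 26, 1938 (999 left).
+365 (one year) → Aug 26, 1939 (634 left).
+366 (one year; includes Feb 29, 1940) → Aug 26, 1940 (268 left).
Aug has 31 days: +6 → Sep 1, 1940 (262 left).
Sep has 30 days: +30 → Oct 1, 1940 (232 left).
Oct has 31 days: +31 → Nov 1, 1940 (201 left).
Nov has 30 days: +30 → Dec 1, 1940 (171 left).
Dec has 31 days: +31 → Jan 1, 1941 (140 left).
Jan has 31 days: +31 → Feb 1, 1941 (109 left).
Feb has 28 days: +28 → Mar 1, 1941 (81 left).
Mar has 31 days: +31 → Apr 1, 1941 (50 left).
Apr has 30 days: +30 → May 1, 1941 (20 left).
+20 → May 21, 1941.

May 21, 1941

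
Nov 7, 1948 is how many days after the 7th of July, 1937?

Jul 7, 1937 → Jul 7, 1938: 365 days.
Jul 7, 1938 → Jul 7, 1939: 365 days.
Jul 7, 1939 → Jul 7, 1940: 366 days (Feb 29, 1940 is in that span).
Jul 7, 1940 → Jul 7, 1941: 365 days.
Jul 7, 1941 → Jul 7, 1942: 365 days.
Jul 7, 1942 → Jul 7, 1943: 365 days.
Jul 7, 1943 → Jul 7, 1944: 366 days (Feb 29, 1944 is in that span).
Jul 7, 1944 → Jul 7, 1945: 365 days.
Jul 7, 1945 → Jul 7, 1946: 365 days.
Jul 7, 1946 → Jul 7, 1947: 365 days.
Jul 7, 1947 → Jul 7, 1948: 366 days (Feb 29, 1948 is in that span).
Jul 7, 1948 → Aug 7, 1948: 31 days (July has 31).
Aug 7, 1948 → Sep 7, 1948: 31 days (August has 31).
Sep 7, 1948 → Oct 7, 1948: 30 days (September has 30).
Oct 7, 1948 → Nov 7, 1948: 31 days.
Total: 4141 days.

4141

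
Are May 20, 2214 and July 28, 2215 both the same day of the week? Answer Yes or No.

From May 20, 2214 to Jul 28, 2215 is 434 days.
434 mod 7 = 0, so they are the same weekday.
(May 20, 2214 is a Friday; Jul 28, 2215 is a Friday.)

Yes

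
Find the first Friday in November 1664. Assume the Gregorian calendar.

November 1, 1664 is a Saturday.
The first Friday is therefore November 7 (6 days later).

November 7, 1664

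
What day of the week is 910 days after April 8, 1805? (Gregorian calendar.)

Apr 8, 1805 is a Monday.
910 mod 7 = 0, so 910 days after a Monday is Monday + 0 = Monday.

Monday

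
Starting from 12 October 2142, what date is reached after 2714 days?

+365 (one year) → Oct 12, 2143 (2349 left).
+366 (one year; includes Feb 29, 2144) → Oct 12, 2144 (1983 left).
+365 (one year) → Oct 12, 2145 (1618 left).
+365 (one year) → Oct 12, 2146 (1253 left).
+365 (one year) → Oct 12, 2147 (888 left).
+366 (one year; includes Feb 29, 2148) → Oct 12, 2148 (522 left).
+365 (one year) → Oct 12, 2149 (157 left).
Oct has 31 days: +20 → Nov 1, 2149 (137 left).
Nov has 30 days: +30 → Dec 1, 2149 (107 left).
Dec has 31 days: +31 → Jan 1, 2150 (76 left).
Jan has 31 days: +31 → Feb 1, 2150 (45 left).
Feb has 28 days: +28 → Mar 1, 2150 (17 left).
+17 → Mar 18, 2150.

March 18, 2150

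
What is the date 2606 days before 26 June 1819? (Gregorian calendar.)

−365 (one year) → Jun 26, 1818 (2241 left).
−365 (one year) → Jun 26, 1817 (1876 left).
−365 (one year) → Jun 26, 1816 (1511 left).
−366 (one year; includes Feb 29, 1816) → Jun 26, 1815 (1145 left).
−365 (one year) → Jun 26, 1814 (780 left).
−365 (one year) → Jun 26, 1813 (415 left).
−365 (one year) → Jun 26, 1812 (50 left).
−26 → May 31, 1812 (end of May, 31 days; 24 left).
−24 → May 7, 1812.

May 7, 1812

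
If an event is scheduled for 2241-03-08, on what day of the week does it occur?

January 1, 2241 is a Friday.
Jan 1, 2241 → Feb 1, 2241: 31 days (January has 31).
Feb 1, 2241 → Mar 1, 2241: 28 days (February has 28).
Mar 1, 2241 → Mar 8, 2241: 7 days.
Total: 66 days.
66 mod 7 = 3, so Friday + 3 = Monday.

Monday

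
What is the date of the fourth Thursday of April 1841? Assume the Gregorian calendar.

April 1, 1841 is a Thursday.
The first Thursday is therefore April 1 (same day).
The fourth Thursday is 1 + 3×7 = April 22.

April 22, 1841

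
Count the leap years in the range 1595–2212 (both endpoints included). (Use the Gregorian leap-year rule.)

Multiples of 4 in [1595,2212]: 155.
Of those, multiples of 100: 7 (not leap unless ÷400).
Multiples of 400: 2.
Leap years = 155 − 7 + 2 = 150.

150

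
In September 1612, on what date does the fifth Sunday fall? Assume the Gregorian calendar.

September 30, 1612

September 1, 1612 is a Saturday.
The first Sunday is therefore September 2 (1 days later).
The fifth Sunday is 2 + 4×7 = September 30.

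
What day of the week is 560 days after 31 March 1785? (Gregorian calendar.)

First find the weekday of Mar 31, 1785. Doomsday rule: the anchor day for the 1700s is Sunday. For year 85: 85÷12 = 7 r 1, and 1÷4 = 0, so 7+1+0 = 8.
Sunday + 8 ≡ Monday — that's 1785's doomsday.
In March the doomsday date is Mar 14.
Mar 31 is 17 days after Mar 14; 17 mod 7 = 3, so Monday + 3 = Thursday.
560 mod 7 = 0, so 560 days after a Thursday is Thursday + 0 = Thursday.

Thursday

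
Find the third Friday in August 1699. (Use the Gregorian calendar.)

August 21, 1699

August 1, 1699 is a Saturday.
The first Friday is therefore August 7 (6 days later).
The third Friday is 7 + 2×7 = August 21.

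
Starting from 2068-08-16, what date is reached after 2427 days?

+365 (one year) → Aug 16, 2069 (2062 left).
+365 (one year) → Aug 16, 2070 (1697 left).
+365 (one year) → Aug 16, 2071 (1332 left).
+366 (one year; includes Feb 29, 2072) → Aug 16, 2072 (966 left).
+365 (one year) → Aug 16, 2073 (601 left).
+365 (one year) → Aug 16, 2074 (236 left).
Aug has 31 days: +16 → Sep 1, 2074 (220 left).
Sep has 30 days: +30 → Oct 1, 2074 (190 left).
Oct has 31 days: +31 → Nov 1, 2074 (159 left).
Nov has 30 days: +30 → Dec 1, 2074 (129 left).
Dec has 31 days: +31 → Jan 1, 2075 (98 left).
Jan has 31 days: +31 → Feb 1, 2075 (67 left).
Feb has 28 days: +28 → Mar 1, 2075 (39 left).
Mar has 31 days: +31 → Apr 1, 2075 (8 left).
+8 → Apr 9, 2075.

April 9, 2075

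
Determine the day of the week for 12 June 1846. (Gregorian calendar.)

Friday

Doomsday rule: the anchor day for the 1800s is Friday. For year 46: 46÷12 = 3 r 10, and 10÷4 = 2, so 3+10+2 = 15.
Friday + 15 ≡ Saturday — that's 1846's doomsday.
In June the doomsday date is Jun 6.
Jun 12 is 6 days after Jun 6; 6 mod 7 = 6, so Saturday + 6 = Friday.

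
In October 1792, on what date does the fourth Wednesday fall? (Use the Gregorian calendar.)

October 24, 1792

October 1, 1792 is a Monday.
The first Wednesday is therefore October 3 (2 days later).
The fourth Wednesday is 3 + 3×7 = October 24.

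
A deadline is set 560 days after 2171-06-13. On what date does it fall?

December 24, 2172

+366 (one year; includes Feb 29, 2172) → Jun 13, 2172 (194 left).
Jun has 30 days: +18 → Jul 1, 2172 (176 left).
Jul has 31 days: +31 → Aug 1, 2172 (145 left).
Aug has 31 days: +31 → Sep 1, 2172 (114 left).
Sep has 30 days: +30 → Oct 1, 2172 (84 left).
Oct has 31 days: +31 → Nov 1, 2172 (53 left).
Nov has 30 days: +30 → Dec 1, 2172 (23 left).
+23 → Dec 24, 2172.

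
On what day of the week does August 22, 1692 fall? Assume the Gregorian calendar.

Doomsday rule: the anchor day for the 1600s is Tuesday. For year 92: 92÷12 = 7 r 8, and 8÷4 = 2, so 7+8+2 = 17.
Tuesday + 17 ≡ Friday — that's 1692's doomsday.
In August the doomsday date is Aug 8.
Aug 22 is 14 days after Aug 8; 14 mod 7 = 0, so Friday + 0 = Friday.

Friday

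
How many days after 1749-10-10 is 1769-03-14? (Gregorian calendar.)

7095

Oct 10, 1749 → Oct 10, 1750: 365 days.
Oct 10, 1750 → Oct 10, 1751: 365 days.
Oct 10, 1751 → Oct 10, 1752: 366 days (Feb 29, 1752 is in that span).
Oct 10, 1752 → Oct 10, 1753: 365 days.
Oct 10, 1753 → Oct 10, 1754: 365 days.
Oct 10, 1754 → Oct 10, 1755: 365 days.
Oct 10, 1755 → Oct 10, 1756: 366 days (Feb 29, 1756 is in that span).
Oct 10, 1756 → Oct 10, 1757: 365 days.
Oct 10, 1757 → Oct 10, 1758: 365 days.
Oct 10, 1758 → Oct 10, 1759: 365 days.
Oct 10, 1759 → Oct 10, 1760: 366 days (Feb 29, 1760 is in that span).
Oct 10, 1760 → Oct 10, 1761: 365 days.
Oct 10, 1761 → Oct 10, 1762: 365 days.
Oct 10, 1762 → Oct 10, 1763: 365 days.
Oct 10, 1763 → Oct 10, 1764: 366 days (Feb 29, 1764 is in that span).
Oct 10, 1764 → Oct 10, 1765: 365 days.
Oct 10, 1765 → Oct 10, 1766: 365 days.
Oct 10, 1766 → Oct 10, 1767: 365 days.
Oct 10, 1767 → Oct 10, 1768: 366 days (Feb 29, 1768 is in that span).
Oct 10, 1768 → Nov 10, 1768: 31 days (October has 31).
Nov 10, 1768 → Dec 10, 1768: 30 days (November has 30).
Dec 10, 1768 → Jan 10, 1769: 31 days (December has 31).
Jan 10, 1769 → Feb 10, 1769: 31 days (January has 31).
Feb 10, 1769 → Mar 10, 1769: 28 days (February has 28).
Mar 10, 1769 → Mar 14, 1769: 4 days.
Total: 7095 days.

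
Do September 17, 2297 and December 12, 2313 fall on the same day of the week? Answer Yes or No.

From Sep 17, 2297 to Dec 12, 2313 is 5929 days.
5929 mod 7 = 0, so they are the same weekday.
(Sep 17, 2297 is a Friday; Dec 12, 2313 is a Friday.)

Yes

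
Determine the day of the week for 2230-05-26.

Doomsday rule: the anchor day for the 2200s is Friday. For year 30: 30÷12 = 2 r 6, and 6÷4 = 1, so 2+6+1 = 9.
Friday + 9 ≡ Sunday — that's 2230's doomsday.
In May the doomsday date is May 9.
May 26 is 17 days after May 9; 17 mod 7 = 3, so Sunday + 3 = Wednesday.

Wednesday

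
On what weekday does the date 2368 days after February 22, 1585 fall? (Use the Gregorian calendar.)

Sunday

Feb 22, 1585 is a Friday.
2368 mod 7 = 2, so 2368 days after a Friday is Friday + 2 = Sunday.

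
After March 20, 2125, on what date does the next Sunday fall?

Mar 20, 2125 is a Tuesday.
From Tuesday to the next Sunday is 5 days.
Mar 20, 2125 + 5 = Mar 25, 2125.

March 25, 2125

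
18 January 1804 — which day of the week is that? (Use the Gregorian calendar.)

Wednesday

January 1, 1804 is a Sunday.
Jan 1, 1804 → Jan 18, 1804: 17 days.
Total: 17 days.
17 mod 7 = 3, so Sunday + 3 = Wednesday.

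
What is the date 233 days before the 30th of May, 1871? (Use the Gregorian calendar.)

October 9, 1870

−30 → Apr 30, 1871 (end of Apr, 30 days; 203 left).
−30 → Mar 31, 1871 (end of Mar, 31 days; 173 left).
−31 → Feb 28, 1871 (end of Feb, 28 days; 142 left).
−28 → Jan 31, 1871 (end of Jan, 31 days; 114 left).
−31 → Dec 31, 1870 (end of Dec, 31 days; 83 left).
−31 → Nov 30, 1870 (end of Nov, 30 days; 52 left).
−30 → Oct 31, 1870 (end of Oct, 31 days; 22 left).
−22 → Oct 9, 1870.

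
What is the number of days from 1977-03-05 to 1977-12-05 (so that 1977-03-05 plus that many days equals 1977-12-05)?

275

Mar 5, 1977 → Apr 5, 1977: 31 days (March has 31).
Apr 5, 1977 → May 5, 1977: 30 days (April has 30).
May 5, 1977 → Jun 5, 1977: 31 days (May has 31).
Jun 5, 1977 → Jul 5, 1977: 30 days (June has 30).
Jul 5, 1977 → Aug 5, 1977: 31 days (July has 31).
Aug 5, 1977 → Sep 5, 1977: 31 days (August has 31).
Sep 5, 1977 → Oct 5, 1977: 30 days (September has 30).
Oct 5, 1977 → Nov 5, 1977: 31 days (October has 31).
Nov 5, 1977 → Dec 5, 1977: 30 days.
Total: 275 days.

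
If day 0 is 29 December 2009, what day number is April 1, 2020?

3746

Dec 29, 2009 → Dec 29, 2010: 365 days.
Dec 29, 2010 → Dec 29, 2011: 365 days.
Dec 29, 2011 → Dec 29, 2012: 366 days (Feb 29, 2012 is in that span).
Dec 29, 2012 → Dec 29, 2013: 365 days.
Dec 29, 2013 → Dec 29, 2014: 365 days.
Dec 29, 2014 → Dec 29, 2015: 365 days.
Dec 29, 2015 → Dec 29, 2016: 366 days (Feb 29, 2016 is in that span).
Dec 29, 2016 → Dec 29, 2017: 365 days.
Dec 29, 2017 → Dec 29, 2018: 365 days.
Dec 29, 2018 → Dec 29, 2019: 365 days.
Dec 29, 2019 → Jan 29, 2020: 31 days (December has 31).
Jan 29, 2020 → Feb 29, 2020: 31 days (January has 31).
Feb 29, 2020 → Mar 29, 2020: 29 days (February has 29).
Mar 29, 2020 → Apr 1, 2020: 3 days.
Total: 3746 days.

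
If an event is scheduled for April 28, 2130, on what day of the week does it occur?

Doomsday rule: the anchor day for the 2100s is Sunday. For year 30: 30÷12 = 2 r 6, and 6÷4 = 1, so 2+6+1 = 9.
Sunday + 9 ≡ Tuesday — that's 2130's doomsday.
In April the doomsday date is Apr 4.
Apr 28 is 24 days after Apr 4; 24 mod 7 = 3, so Tuesday + 3 = Friday.

Friday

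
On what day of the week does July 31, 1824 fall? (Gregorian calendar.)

Doomsday rule: the anchor day for the 1800s is Friday. For year 24: 24÷12 = 2 r 0, and 0÷4 = 0, so 2+0+0 = 2.
Friday + 2 ≡ Sunday — that's 1824's doomsday.
In July the doomsday date is Jul 11.
Jul 31 is 20 days after Jul 11; 20 mod 7 = 6, so Sunday + 6 = Saturday.

Saturday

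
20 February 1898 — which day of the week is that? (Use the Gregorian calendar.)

Sunday

Doomsday rule: the anchor day for the 1800s is Friday. For year 98: 98÷12 = 8 r 2, and 2÷4 = 0, so 8+2+0 = 10.
Friday + 10 ≡ Monday — that's 1898's doomsday.
In February the doomsday date is Feb 28 (1898 is not a leap year).
Feb 20 is 8 days before Feb 28; 8 mod 7 = 1, so Monday − 1 = Sunday.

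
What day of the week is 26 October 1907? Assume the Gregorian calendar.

Saturday

January 1, 1907 is a Tuesday.
Jan 1, 1907 → Feb 1, 1907: 31 days (January has 31).
Feb 1, 1907 → Mar 1, 1907: 28 days (February has 28).
Mar 1, 1907 → Apr 1, 1907: 31 days (March has 31).
Apr 1, 1907 → May 1, 1907: 30 days (April has 30).
May 1, 1907 → Jun 1, 1907: 31 days (May has 31).
Jun 1, 1907 → Jul 1, 1907: 30 days (June has 30).
Jul 1, 1907 → Aug 1, 1907: 31 days (July has 31).
Aug 1, 1907 → Sep 1, 1907: 31 days (August has 31).
Sep 1, 1907 → Oct 1, 1907: 30 days (September has 30).
Oct 1, 1907 → Oct 26, 1907: 25 days.
Total: 298 days.
298 mod 7 = 4, so Tuesday + 4 = Saturday.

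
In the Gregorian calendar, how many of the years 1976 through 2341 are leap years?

89

Multiples of 4 in [1976,2341]: 92.
Of those, multiples of 100: 4 (not leap unless ÷400).
Multiples of 400: 1.
Leap years = 92 − 4 + 1 = 89.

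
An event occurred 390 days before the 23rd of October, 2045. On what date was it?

September 28, 2044

−23 → Sep 30, 2045 (end of Sep, 30 days; 367 left).
−30 → Aug 31, 2045 (end of Aug, 31 days; 337 left).
−31 → Jul 31, 2045 (end of Jul, 31 days; 306 left).
−31 → Jun 30, 2045 (end of Jun, 30 days; 275 left).
−30 → May 31, 2045 (end of May, 31 days; 245 left).
−31 → Apr 30, 2045 (end of Apr, 30 days; 214 left).
−30 → Mar 31, 2045 (end of Mar, 31 days; 184 left).
−31 → Feb 28, 2045 (end of Feb, 28 days; 153 left).
−28 → Jan 31, 2045 (end of Jan, 31 days; 125 left).
−31 → Dec 31, 2044 (end of Dec, 31 days; 94 left).
−31 → Nov 30, 2044 (end of Nov, 30 days; 63 left).
−30 → Oct 31, 2044 (end of Oct, 31 days; 33 left).
−31 → Sep 30, 2044 (end of Sep, 30 days; 2 left).
−2 → Sep 28, 2044.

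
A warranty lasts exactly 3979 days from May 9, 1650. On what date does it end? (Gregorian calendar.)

March 31, 1661

+365 (one year) → May 9, 1651 (3614 left).
+366 (one year; includes Feb 29, 1652) → May 9, 1652 (3248 left).
+365 (one year) → May 9, 1653 (2883 left).
+365 (one year) → May 9, 1654 (2518 left).
+365 (one year) → May 9, 1655 (2153 left).
+366 (one year; includes Feb 29, 1656) → May 9, 1656 (1787 left).
+365 (one year) → May 9, 1657 (1422 left).
+365 (one year) → May 9, 1658 (1057 left).
+365 (one year) → May 9, 1659 (692 left).
+366 (one year; includes Feb 29, 1660) → May 9, 1660 (326 left).
May has 31 days: +23 → Jun 1, 1660 (303 left).
Jun has 30 days: +30 → Jul 1, 1660 (273 left).
Jul has 31 days: +31 → Aug 1, 1660 (242 left).
Aug has 31 days: +31 → Sep 1, 1660 (211 left).
Sep has 30 days: +30 → Oct 1, 1660 (181 left).
Oct has 31 days: +31 → Nov 1, 1660 (150 left).
Nov has 30 days: +30 → Dec 1, 1660 (120 left).
Dec has 31 days: +31 → Jan 1, 1661 (89 left).
Jan has 31 days: +31 → Feb 1, 1661 (58 left).
Feb has 28 days: +28 → Mar 1, 1661 (30 left).
+30 → Mar 31, 1661.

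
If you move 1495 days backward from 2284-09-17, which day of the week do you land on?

First find the weekday of Sep 17, 2284. Doomsday rule: the anchor day for the 2200s is Friday. For year 84: 84÷12 = 7 r 0, and 0÷4 = 0, so 7+0+0 = 7.
Friday + 7 ≡ Friday — that's 2284's doomsday.
In September the doomsday date is Sep 5.
Sep 17 is 12 days after Sep 5; 12 mod 7 = 5, so Friday + 5 = Wednesday.
1495 mod 7 = 4, so 1495 days before a Wednesday is Wednesday − 4 = Saturday.

Saturday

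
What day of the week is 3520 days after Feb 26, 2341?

Tuesday

Feb 26, 2341 is a Wednesday.
3520 mod 7 = 6, so 3520 days after a Wednesday is Wednesday + 6 = Tuesday.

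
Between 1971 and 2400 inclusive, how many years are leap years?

Multiples of 4 in [1971,2400]: 108.
Of those, multiples of 100: 5 (not leap unless ÷400).
Multiples of 400: 2.
Leap years = 108 − 5 + 2 = 105.

105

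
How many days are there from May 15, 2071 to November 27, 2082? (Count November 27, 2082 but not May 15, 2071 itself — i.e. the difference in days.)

May 15, 2071 → May 15, 2072: 366 days (Feb 29, 2072 is in that span).
May 15, 2072 → May 15, 2073: 365 days.
May 15, 2073 → May 15, 2074: 365 days.
May 15, 2074 → May 15, 2075: 365 days.
May 15, 2075 → May 15, 2076: 366 days (Feb 29, 2076 is in that span).
May 15, 2076 → May 15, 2077: 365 days.
May 15, 2077 → May 15, 2078: 365 days.
May 15, 2078 → May 15, 2079: 365 days.
May 15, 2079 → May 15, 2080: 366 days (Feb 29, 2080 is in that span).
May 15, 2080 → May 15, 2081: 365 days.
May 15, 2081 → May 15, 2082: 365 days.
May 15, 2082 → Jun 15, 2082: 31 days (May has 31).
Jun 15, 2082 → Jul 15, 2082: 30 days (June has 30).
Jul 15, 2082 → Aug 15, 2082: 31 days (July has 31).
Aug 15, 2082 → Sep 15, 2082: 31 days (August has 31).
Sep 15, 2082 → Oct 15, 2082: 30 days (September has 30).
Oct 15, 2082 → Nov 15, 2082: 31 days (October has 31).
Nov 15, 2082 → Nov 27, 2082: 12 days.
Total: 4214 days.

4214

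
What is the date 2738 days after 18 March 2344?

September 16, 2351

+365 (one year) → Mar 18, 2345 (2373 left).
+365 (one year) → Mar 18, 2346 (2008 left).
+365 (one year) → Mar 18, 2347 (1643 left).
+366 (one year; includes Feb 29, 2348) → Mar 18, 2348 (1277 left).
+365 (one year) → Mar 18, 2349 (912 left).
+365 (one year) → Mar 18, 2350 (547 left).
+365 (one year) → Mar 18, 2351 (182 left).
Mar has 31 days: +14 → Apr 1, 2351 (168 left).
Apr has 30 days: +30 → May 1, 2351 (138 left).
May has 31 days: +31 → Jun 1, 2351 (107 left).
Jun has 30 days: +30 → Jul 1, 2351 (77 left).
Jul has 31 days: +31 → Aug 1, 2351 (46 left).
Aug has 31 days: +31 → Sep 1, 2351 (15 left).
+15 → Sep 16, 2351.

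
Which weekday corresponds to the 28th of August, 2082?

Doomsday rule: the anchor day for the 2000s is Tuesday. For year 82: 82÷12 = 6 r 10, and 10÷4 = 2, so 6+10+2 = 18.
Tuesday + 18 ≡ Saturday — that's 2082's doomsday.
In August the doomsday date is Aug 8.
Aug 28 is 20 days after Aug 8; 20 mod 7 = 6, so Saturday + 6 = Friday.

Friday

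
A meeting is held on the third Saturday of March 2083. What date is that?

March 20, 2083

March 1, 2083 is a Monday.
The first Saturday is therefore March 6 (5 days later).
The third Saturday is 6 + 2×7 = March 20.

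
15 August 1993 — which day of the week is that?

Sunday

Doomsday rule: the anchor day for the 1900s is Wednesday. For year 93: 93÷12 = 7 r 9, and 9÷4 = 2, so 7+9+2 = 18.
Wednesday + 18 ≡ Sunday — that's 1993's doomsday.
In August the doomsday date is Aug 8.
Aug 15 is 7 days after Aug 8; 7 mod 7 = 0, so Sunday + 0 = Sunday.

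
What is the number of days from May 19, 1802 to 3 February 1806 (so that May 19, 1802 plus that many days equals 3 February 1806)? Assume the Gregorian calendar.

May 19, 1802 → May 19, 1803: 365 days.
May 19, 1803 → May 19, 1804: 366 days (Feb 29, 1804 is in that span).
May 19, 1804 → May 19, 1805: 365 days.
May 19, 1805 → Jun 19, 1805: 31 days (May has 31).
Jun 19, 1805 → Jul 19, 1805: 30 days (June has 30).
Jul 19, 1805 → Aug 19, 1805: 31 days (July has 31).
Aug 19, 1805 → Sep 19, 1805: 31 days (August has 31).
Sep 19, 1805 → Oct 19, 1805: 30 days (September has 30).
Oct 19, 1805 → Nov 19, 1805: 31 days (October has 31).
Nov 19, 1805 → Dec 19, 1805: 30 days (November has 30).
Dec 19, 1805 → Jan 19, 1806: 31 days (December has 31).
Jan 19, 1806 → Feb 3, 1806: 15 days.
Total: 1356 days.

1356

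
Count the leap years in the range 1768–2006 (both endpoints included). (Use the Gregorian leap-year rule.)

Multiples of 4 in [1768,2006]: 60.
Of those, multiples of 100: 3 (not leap unless ÷400).
Multiples of 400: 1.
Leap years = 60 − 3 + 1 = 58.

58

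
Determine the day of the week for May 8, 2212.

Friday

Doomsday rule: the anchor day for the 2200s is Friday. For year 12: 12÷12 = 1 r 0, and 0÷4 = 0, so 1+0+0 = 1.
Friday + 1 ≡ Saturday — that's 2212's doomsday.
In May the doomsday date is May 9.
May 8 is 1 day before May 9; 1 mod 7 = 1, so Saturday − 1 = Friday.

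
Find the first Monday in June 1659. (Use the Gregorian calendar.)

June 1, 1659 is a Sunday.
The first Monday is therefore June 2 (1 days later).

June 2, 1659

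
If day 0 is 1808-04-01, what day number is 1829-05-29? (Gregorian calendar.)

Apr 1, 1808 → Apr 1, 1809: 365 days.
Apr 1, 1809 → Apr 1, 1810: 365 days.
Apr 1, 1810 → Apr 1, 1811: 365 days.
Apr 1, 1811 → Apr 1, 1812: 366 days (Feb 29, 1812 is in that span).
Apr 1, 1812 → Apr 1, 1813: 365 days.
Apr 1, 1813 → Apr 1, 1814: 365 days.
Apr 1, 1814 → Apr 1, 1815: 365 days.
Apr 1, 1815 → Apr 1, 1816: 366 days (Feb 29, 1816 is in that span).
Apr 1, 1816 → Apr 1, 1817: 365 days.
Apr 1, 1817 → Apr 1, 1818: 365 days.
Apr 1, 1818 → Apr 1, 1819: 365 days.
Apr 1, 1819 → Apr 1, 1820: 366 days (Feb 29, 1820 is in that span).
Apr 1, 1820 → Apr 1, 1821: 365 days.
Apr 1, 1821 → Apr 1, 1822: 365 days.
Apr 1, 1822 → Apr 1, 1823: 365 days.
Apr 1, 1823 → Apr 1, 1824: 366 days (Feb 29, 1824 is in that span).
Apr 1, 1824 → Apr 1, 1825: 365 days.
Apr 1, 1825 → Apr 1, 1826: 365 days.
Apr 1, 1826 → Apr 1, 1827: 365 days.
Apr 1, 1827 → Apr 1, 1828: 366 days (Feb 29, 1828 is in that span).
Apr 1, 1828 → Apr 1, 1829: 365 days.
Apr 1, 1829 → May 1, 1829: 30 days (April has 30).
May 1, 1829 → May 29, 1829: 28 days.
Total: 7728 days.

7728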